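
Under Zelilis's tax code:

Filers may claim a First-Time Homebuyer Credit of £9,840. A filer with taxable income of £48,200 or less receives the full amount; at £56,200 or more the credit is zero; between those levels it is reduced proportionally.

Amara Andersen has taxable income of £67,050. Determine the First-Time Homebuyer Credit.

£0

First-Time Homebuyer Credit: £67,050 is at or above £56,200, so the credit is £0.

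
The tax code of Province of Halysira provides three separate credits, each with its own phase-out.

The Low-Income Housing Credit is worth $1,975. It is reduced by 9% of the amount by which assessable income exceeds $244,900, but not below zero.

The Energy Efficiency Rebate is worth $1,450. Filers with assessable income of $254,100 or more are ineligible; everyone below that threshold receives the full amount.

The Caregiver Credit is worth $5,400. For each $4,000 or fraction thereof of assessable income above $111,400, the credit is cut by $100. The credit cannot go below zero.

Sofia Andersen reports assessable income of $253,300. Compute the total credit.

$4,469

Low-Income Housing Credit: 9% of the $8,400 excess over $244,900 is $756; credit = $1,975 − $756 = $1,219.
Energy Efficiency Rebate: $253,300 is below the $254,100 cutoff, so the full $1,450 applies.
Caregiver Credit: income exceeds $111,400 by $141,900, which is 36 full-or-partial $4,000 increments; reduction = 36 × $100 = $3,600, leaving $1,800.
Total: $1,219 + $1,450 + $1,800 = $4,469.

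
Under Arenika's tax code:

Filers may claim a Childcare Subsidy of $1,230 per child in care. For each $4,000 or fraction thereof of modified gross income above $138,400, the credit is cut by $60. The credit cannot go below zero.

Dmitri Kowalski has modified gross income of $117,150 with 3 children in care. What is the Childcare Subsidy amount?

Childcare Subsidy: base = 3 × $1,230 = $3,690. $117,150 is at or below the $138,400 threshold, so the full $3,690 applies.

$3,690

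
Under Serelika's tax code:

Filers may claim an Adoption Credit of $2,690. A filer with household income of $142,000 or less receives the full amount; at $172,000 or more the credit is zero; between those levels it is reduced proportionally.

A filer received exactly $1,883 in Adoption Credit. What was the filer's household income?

$151,000

$1,883 is 1,883/2,690 of the full $2,690, so 807/2,690 of the $30,000 range has been used: income = $142,000 + $30,000 × 807/2,690 = $151,000.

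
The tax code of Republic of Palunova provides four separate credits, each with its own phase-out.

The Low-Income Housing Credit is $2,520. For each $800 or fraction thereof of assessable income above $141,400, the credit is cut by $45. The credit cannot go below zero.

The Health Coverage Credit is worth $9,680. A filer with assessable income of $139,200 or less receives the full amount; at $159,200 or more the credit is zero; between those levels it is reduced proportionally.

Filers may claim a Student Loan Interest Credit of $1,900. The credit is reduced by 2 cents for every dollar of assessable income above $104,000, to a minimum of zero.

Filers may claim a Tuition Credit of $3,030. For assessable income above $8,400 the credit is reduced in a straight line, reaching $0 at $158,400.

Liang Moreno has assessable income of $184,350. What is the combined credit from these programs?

$383

Low-Income Housing Credit: income exceeds $141,400 by $42,950, which is 54 full-or-partial $800 increments; reduction = 54 × $45 = $2,430, leaving $90.
Health Coverage Credit: $184,350 is at or above $159,200, so the credit is $0.
Student Loan Interest Credit: 2% of the $80,350 excess over $104,000 is $1,607; credit = $1,900 − $1,607 = $293.
Tuition Credit: $184,350 is at or above $158,400, so the credit is $0.
Total: $90 + $0 + $293 + $0 = $383.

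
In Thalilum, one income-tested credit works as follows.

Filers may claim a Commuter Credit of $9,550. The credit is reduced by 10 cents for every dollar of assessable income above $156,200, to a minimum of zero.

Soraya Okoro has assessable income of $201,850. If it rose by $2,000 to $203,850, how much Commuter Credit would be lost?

$200

At $201,850 — 10% of the $45,650 excess over $156,200 is $4,565; credit = $9,550 − $4,565 = $4,985.
At $203,850 — 10% of the $47,650 excess over $156,200 is $4,765; credit = $9,550 − $4,765 = $4,785.
Lost: $4,985 − $4,785 = $200.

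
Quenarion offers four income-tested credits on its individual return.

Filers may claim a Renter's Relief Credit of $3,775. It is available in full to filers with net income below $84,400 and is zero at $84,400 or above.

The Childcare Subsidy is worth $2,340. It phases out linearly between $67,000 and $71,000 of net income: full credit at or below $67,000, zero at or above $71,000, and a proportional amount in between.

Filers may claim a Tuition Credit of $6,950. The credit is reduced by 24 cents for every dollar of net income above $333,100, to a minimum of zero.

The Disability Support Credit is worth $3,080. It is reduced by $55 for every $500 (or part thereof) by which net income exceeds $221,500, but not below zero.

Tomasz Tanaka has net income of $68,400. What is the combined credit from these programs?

Renter's Relief Credit: $68,400 is below the $84,400 cutoff, so the full $3,775 applies.
Childcare Subsidy: $68,400 is $1,400 into a $4,000 phase-out range, leaving 2,600/4,000 of the credit: $2,340 × 2,600/4,000 = $1,521.
Tuition Credit: $68,400 is at or below the $333,100 threshold, so the full $6,950 applies.
Disability Support Credit: $68,400 is at or below the $221,500 threshold, so the full $3,080 applies.
Total: $3,775 + $1,521 + $6,950 + $3,080 = $15,326.

$15,326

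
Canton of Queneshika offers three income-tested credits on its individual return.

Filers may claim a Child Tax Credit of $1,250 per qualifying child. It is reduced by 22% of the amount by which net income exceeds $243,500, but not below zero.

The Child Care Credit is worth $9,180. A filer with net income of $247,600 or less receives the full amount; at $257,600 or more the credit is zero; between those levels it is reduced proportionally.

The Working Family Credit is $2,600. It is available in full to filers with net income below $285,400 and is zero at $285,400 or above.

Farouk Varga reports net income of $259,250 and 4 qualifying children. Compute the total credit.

Child Tax Credit: base = 4 × $1,250 = $5,000. 22% of the $15,750 excess over $243,500 is $3,465; credit = $5,000 − $3,465 = $1,535.
Child Care Credit: $259,250 is at or above $257,600, so the credit is $0.
Working Family Credit: $259,250 is below the $285,400 cutoff, so the full $2,600 applies.
Total: $1,535 + $0 + $2,600 = $4,135.

$4,135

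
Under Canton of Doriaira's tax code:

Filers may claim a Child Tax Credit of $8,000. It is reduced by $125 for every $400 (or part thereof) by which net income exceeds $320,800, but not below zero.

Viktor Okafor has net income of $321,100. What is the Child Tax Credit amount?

$7,875

Child Tax Credit: income exceeds $320,800 by $300, which is 1 full-or-partial $400 increment; reduction = 1 × $125 = $125, leaving $7,875.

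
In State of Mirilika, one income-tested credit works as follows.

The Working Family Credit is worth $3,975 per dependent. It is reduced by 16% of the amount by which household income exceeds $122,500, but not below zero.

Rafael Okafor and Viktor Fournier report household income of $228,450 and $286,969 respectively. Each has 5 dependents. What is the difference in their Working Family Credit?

Rafael ($228,450): Working Family Credit: base = 5 × $3,975 = $19,875. 16% of the $105,950 excess over $122,500 is $16,952; credit = $19,875 − $16,952 = $2,923.
Viktor ($286,969): Working Family Credit: base = 5 × $3,975 = $19,875. 16% of the $164,469 excess over $122,500 is $26,315.04 ≥ base, so the credit is $0.
Difference: |$2,923 − $0| = $2,923.

$2,923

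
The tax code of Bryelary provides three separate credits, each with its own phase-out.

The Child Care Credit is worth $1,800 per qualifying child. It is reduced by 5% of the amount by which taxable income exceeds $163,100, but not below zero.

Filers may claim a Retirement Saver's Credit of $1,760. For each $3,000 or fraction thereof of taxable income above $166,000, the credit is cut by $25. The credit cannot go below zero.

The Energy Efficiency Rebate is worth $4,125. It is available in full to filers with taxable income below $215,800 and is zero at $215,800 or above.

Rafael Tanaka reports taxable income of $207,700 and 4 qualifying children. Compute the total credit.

Child Care Credit: base = 4 × $1,800 = $7,200. 5% of the $44,600 excess over $163,100 is $2,230; credit = $7,200 − $2,230 = $4,970.
Retirement Saver's Credit: income exceeds $166,000 by $41,700, which is 14 full-or-partial $3,000 increments; reduction = 14 × $25 = $350, leaving $1,410.
Energy Efficiency Rebate: $207,700 is below the $215,800 cutoff, so the full $4,125 applies.
Total: $4,970 + $1,410 + $4,125 = $10,505.

$10,505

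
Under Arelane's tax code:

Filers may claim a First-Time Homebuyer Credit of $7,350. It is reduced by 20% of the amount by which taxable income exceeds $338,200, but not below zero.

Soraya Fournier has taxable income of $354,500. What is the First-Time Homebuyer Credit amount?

$4,090

First-Time Homebuyer Credit: 20% of the $16,300 excess over $338,200 is $3,260; credit = $7,350 − $3,260 = $4,090.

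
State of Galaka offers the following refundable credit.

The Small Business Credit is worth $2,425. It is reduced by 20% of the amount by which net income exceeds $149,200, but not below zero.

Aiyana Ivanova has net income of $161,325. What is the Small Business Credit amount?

$0

Small Business Credit: 20% of the $12,125 excess over $149,200 is $2,425 ≥ base, so the credit is $0.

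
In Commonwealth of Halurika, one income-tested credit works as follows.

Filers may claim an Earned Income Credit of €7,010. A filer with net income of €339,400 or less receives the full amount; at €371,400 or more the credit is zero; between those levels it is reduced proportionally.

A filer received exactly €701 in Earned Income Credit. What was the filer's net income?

€368,200

€701 is 701/7,010 of the full €7,010, so 6,309/7,010 of the €32,000 range has been used: income = €339,400 + €32,000 × 6,309/7,010 = €368,200.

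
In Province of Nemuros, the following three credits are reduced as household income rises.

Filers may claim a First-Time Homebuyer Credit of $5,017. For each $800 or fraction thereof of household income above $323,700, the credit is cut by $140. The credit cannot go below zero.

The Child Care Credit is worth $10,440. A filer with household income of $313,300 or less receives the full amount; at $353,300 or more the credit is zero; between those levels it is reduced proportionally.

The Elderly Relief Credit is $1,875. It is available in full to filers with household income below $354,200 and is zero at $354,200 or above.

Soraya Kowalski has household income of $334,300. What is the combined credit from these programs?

First-Time Homebuyer Credit: income exceeds $323,700 by $10,600, which is 14 full-or-partial $800 increments; reduction = 14 × $140 = $1,960, leaving $3,057.
Child Care Credit: $334,300 is $21,000 into a $40,000 phase-out range, leaving 19,000/40,000 of the credit: $10,440 × 19,000/40,000 = $4,959.
Elderly Relief Credit: $334,300 is below the $354,200 cutoff, so the full $1,875 applies.
Total: $3,057 + $4,959 + $1,875 = $9,891.

$9,891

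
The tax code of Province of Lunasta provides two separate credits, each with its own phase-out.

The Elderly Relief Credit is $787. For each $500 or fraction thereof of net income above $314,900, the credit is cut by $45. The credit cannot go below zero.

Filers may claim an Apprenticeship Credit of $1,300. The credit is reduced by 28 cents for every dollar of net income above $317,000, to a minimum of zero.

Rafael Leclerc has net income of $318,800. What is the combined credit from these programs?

$1,223

Elderly Relief Credit: income exceeds $314,900 by $3,900, which is 8 full-or-partial $500 increments; reduction = 8 × $45 = $360, leaving $427.
Apprenticeship Credit: 28% of the $1,800 excess over $317,000 is $504; credit = $1,300 − $504 = $796.
Total: $427 + $796 = $1,223.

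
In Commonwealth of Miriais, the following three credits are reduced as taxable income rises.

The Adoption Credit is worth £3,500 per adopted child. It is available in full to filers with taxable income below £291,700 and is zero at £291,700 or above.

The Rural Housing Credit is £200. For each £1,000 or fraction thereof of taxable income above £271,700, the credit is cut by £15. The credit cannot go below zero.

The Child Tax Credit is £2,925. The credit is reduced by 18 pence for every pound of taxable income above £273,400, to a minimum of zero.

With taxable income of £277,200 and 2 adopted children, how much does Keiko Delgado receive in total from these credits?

£9,351

Adoption Credit: base = 2 × £3,500 = £7,000. £277,200 is below the £291,700 cutoff, so the full £7,000 applies.
Rural Housing Credit: income exceeds £271,700 by £5,500, which is 6 full-or-partial £1,000 increments; reduction = 6 × £15 = £90, leaving £110.
Child Tax Credit: 18% of the £3,800 excess over £273,400 is £684; credit = £2,925 − £684 = £2,241.
Total: £7,000 + £110 + £2,241 = £9,351.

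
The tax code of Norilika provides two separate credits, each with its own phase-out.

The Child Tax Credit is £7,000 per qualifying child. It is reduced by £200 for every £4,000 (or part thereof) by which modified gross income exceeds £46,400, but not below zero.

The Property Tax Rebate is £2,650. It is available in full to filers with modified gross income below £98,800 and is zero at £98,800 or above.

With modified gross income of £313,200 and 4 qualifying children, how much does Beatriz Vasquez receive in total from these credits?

Child Tax Credit: base = 4 × £7,000 = £28,000. income exceeds £46,400 by £266,800, which is 67 full-or-partial £4,000 increments; reduction = 67 × £200 = £13,400, leaving £14,600.
Property Tax Rebate: £313,200 meets or exceeds the £98,800 cutoff, so the credit is £0.
Total: £14,600 + £0 = £14,600.

£14,600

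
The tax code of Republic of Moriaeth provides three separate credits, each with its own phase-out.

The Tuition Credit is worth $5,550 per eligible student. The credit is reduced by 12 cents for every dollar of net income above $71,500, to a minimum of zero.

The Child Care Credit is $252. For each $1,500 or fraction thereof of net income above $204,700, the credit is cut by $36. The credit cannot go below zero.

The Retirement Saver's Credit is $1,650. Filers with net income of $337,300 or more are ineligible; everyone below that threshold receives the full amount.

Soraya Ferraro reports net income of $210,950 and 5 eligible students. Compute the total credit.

$12,738

Tuition Credit: base = 5 × $5,550 = $27,750. 12% of the $139,450 excess over $71,500 is $16,734; credit = $27,750 − $16,734 = $11,016.
Child Care Credit: income exceeds $204,700 by $6,250, which is 5 full-or-partial $1,500 increments; reduction = 5 × $36 = $180, leaving $72.
Retirement Saver's Credit: $210,950 is below the $337,300 cutoff, so the full $1,650 applies.
Total: $11,016 + $72 + $1,650 = $12,738.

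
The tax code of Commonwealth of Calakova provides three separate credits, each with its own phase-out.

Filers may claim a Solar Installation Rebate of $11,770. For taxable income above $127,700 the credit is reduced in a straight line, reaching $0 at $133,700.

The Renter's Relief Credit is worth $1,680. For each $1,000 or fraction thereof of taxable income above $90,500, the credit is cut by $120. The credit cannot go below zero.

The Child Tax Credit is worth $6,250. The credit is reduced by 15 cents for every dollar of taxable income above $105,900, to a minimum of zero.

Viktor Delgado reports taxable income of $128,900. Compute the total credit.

$12,216

Solar Installation Rebate: $128,900 is $1,200 into a $6,000 phase-out range, leaving 4,800/6,000 of the credit: $11,770 × 4,800/6,000 = $9,416.
Renter's Relief Credit: income exceeds $90,500 by $38,400 → 39 increments × $120 = $4,680 ≥ base, so the credit is $0.
Child Tax Credit: 15% of the $23,000 excess over $105,900 is $3,450; credit = $6,250 − $3,450 = $2,800.
Total: $9,416 + $0 + $2,800 = $12,216.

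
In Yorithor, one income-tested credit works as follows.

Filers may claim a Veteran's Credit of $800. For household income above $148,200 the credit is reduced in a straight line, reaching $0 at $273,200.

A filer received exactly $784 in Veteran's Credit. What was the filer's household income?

$150,700

$784 is 784/800 of the full $800, so 16/800 of the $125,000 range has been used: income = $148,200 + $125,000 × 16/800 = $150,700.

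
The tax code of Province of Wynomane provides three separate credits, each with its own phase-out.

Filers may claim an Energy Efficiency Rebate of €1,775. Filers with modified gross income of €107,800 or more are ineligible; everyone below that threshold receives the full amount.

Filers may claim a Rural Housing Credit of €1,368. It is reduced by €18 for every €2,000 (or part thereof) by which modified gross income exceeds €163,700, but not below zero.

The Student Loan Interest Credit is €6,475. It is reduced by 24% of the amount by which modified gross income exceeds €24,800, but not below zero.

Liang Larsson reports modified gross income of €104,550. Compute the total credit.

€3,143

Energy Efficiency Rebate: €104,550 is below the €107,800 cutoff, so the full €1,775 applies.
Rural Housing Credit: €104,550 is at or below the €163,700 threshold, so the full €1,368 applies.
Student Loan Interest Credit: 24% of the €79,750 excess over €24,800 is €19,140 ≥ base, so the credit is €0.
Total: €1,775 + €1,368 + €0 = €3,143.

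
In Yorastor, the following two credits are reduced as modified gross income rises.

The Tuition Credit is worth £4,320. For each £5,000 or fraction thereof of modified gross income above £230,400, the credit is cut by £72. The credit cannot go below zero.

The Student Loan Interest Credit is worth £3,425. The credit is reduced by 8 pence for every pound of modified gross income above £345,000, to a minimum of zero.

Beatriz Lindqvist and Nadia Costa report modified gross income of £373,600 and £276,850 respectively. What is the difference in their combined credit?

£3,656

Beatriz (£373,600): Tuition Credit: income exceeds £230,400 by £143,200, which is 29 full-or-partial £5,000 increments; reduction = 29 × £72 = £2,088, leaving £2,232. Student Loan Interest Credit: 8% of the £28,600 excess over £345,000 is £2,288; credit = £3,425 − £2,288 = £1,137. total £2,232 + £1,137 = £3,369
Nadia (£276,850): Tuition Credit: income exceeds £230,400 by £46,450, which is 10 full-or-partial £5,000 increments; reduction = 10 × £72 = £720, leaving £3,600. Student Loan Interest Credit: £276,850 is at or below the £345,000 threshold, so the full £3,425 applies. total £3,600 + £3,425 = £7,025
Difference: |£3,369 − £7,025| = £3,656.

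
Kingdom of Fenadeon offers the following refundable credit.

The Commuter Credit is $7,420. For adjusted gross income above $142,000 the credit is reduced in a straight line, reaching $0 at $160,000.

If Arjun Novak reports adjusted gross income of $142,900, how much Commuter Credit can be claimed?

Commuter Credit: $142,900 is $900 into a $18,000 phase-out range, leaving 17,100/18,000 of the credit: $7,420 × 17,100/18,000 = $7,049.

$7,049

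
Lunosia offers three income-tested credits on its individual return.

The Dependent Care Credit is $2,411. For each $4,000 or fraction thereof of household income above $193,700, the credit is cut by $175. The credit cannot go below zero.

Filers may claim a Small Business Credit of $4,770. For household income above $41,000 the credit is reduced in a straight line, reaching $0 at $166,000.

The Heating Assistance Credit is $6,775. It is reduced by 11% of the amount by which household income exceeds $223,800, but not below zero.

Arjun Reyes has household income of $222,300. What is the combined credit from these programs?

Dependent Care Credit: income exceeds $193,700 by $28,600, which is 8 full-or-partial $4,000 increments; reduction = 8 × $175 = $1,400, leaving $1,011.
Small Business Credit: $222,300 is at or above $166,000, so the credit is $0.
Heating Assistance Credit: $222,300 is at or below the $223,800 threshold, so the full $6,775 applies.
Total: $1,011 + $0 + $6,775 = $7,786.

$7,786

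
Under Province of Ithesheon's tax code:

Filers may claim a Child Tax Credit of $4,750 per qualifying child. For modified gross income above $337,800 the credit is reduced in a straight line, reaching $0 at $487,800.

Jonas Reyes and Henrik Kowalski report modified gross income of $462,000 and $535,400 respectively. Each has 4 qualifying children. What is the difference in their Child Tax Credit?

Jonas ($462,000): Child Tax Credit: base = 4 × $4,750 = $19,000. $462,000 is $124,200 into a $150,000 phase-out range, leaving 25,800/150,000 of the credit: $19,000 × 25,800/150,000 = $3,268.
Henrik ($535,400): Child Tax Credit: base = 4 × $4,750 = $19,000. $535,400 is at or above $487,800, so the credit is $0.
Difference: |$3,268 − $0| = $3,268.

$3,268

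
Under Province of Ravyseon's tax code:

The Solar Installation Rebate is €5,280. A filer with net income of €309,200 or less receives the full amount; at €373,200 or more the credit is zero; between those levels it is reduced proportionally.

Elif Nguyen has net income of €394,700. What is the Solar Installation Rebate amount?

€0

Solar Installation Rebate: €394,700 is at or above €373,200, so the credit is €0.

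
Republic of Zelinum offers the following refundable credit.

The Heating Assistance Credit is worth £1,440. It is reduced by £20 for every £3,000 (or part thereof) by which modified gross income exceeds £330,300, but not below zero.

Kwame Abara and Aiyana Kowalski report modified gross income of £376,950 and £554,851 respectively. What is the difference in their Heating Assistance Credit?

£1,120

Kwame (£376,950): Heating Assistance Credit: income exceeds £330,300 by £46,650, which is 16 full-or-partial £3,000 increments; reduction = 16 × £20 = £320, leaving £1,120.
Aiyana (£554,851): Heating Assistance Credit: income exceeds £330,300 by £224,551 → 75 increments × £20 = £1,500 ≥ base, so the credit is £0.
Difference: |£1,120 − £0| = £1,120.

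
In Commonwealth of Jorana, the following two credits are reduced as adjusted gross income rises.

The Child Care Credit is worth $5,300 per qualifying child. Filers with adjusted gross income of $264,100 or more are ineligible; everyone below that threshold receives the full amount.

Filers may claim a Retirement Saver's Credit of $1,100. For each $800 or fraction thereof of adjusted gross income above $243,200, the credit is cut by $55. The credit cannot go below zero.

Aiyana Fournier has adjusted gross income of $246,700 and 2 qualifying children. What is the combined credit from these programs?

$11,425

Child Care Credit: base = 2 × $5,300 = $10,600. $246,700 is below the $264,100 cutoff, so the full $10,600 applies.
Retirement Saver's Credit: income exceeds $243,200 by $3,500, which is 5 full-or-partial $800 increments; reduction = 5 × $55 = $275, leaving $825.
Total: $10,600 + $825 = $11,425.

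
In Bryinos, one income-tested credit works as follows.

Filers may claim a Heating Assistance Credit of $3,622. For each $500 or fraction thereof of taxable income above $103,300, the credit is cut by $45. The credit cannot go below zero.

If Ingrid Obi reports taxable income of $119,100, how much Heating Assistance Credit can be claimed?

$2,182

Heating Assistance Credit: income exceeds $103,300 by $15,800, which is 32 full-or-partial $500 increments; reduction = 32 × $45 = $1,440, leaving $2,182.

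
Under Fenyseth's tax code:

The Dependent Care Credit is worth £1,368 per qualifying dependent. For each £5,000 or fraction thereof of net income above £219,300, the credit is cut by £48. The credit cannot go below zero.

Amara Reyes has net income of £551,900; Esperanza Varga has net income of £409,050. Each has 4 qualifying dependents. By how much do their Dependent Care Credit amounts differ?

Amara (£551,900): Dependent Care Credit: base = 4 × £1,368 = £5,472. income exceeds £219,300 by £332,600, which is 67 full-or-partial £5,000 increments; reduction = 67 × £48 = £3,216, leaving £2,256.
Esperanza (£409,050): Dependent Care Credit: base = 4 × £1,368 = £5,472. income exceeds £219,300 by £189,750, which is 38 full-or-partial £5,000 increments; reduction = 38 × £48 = £1,824, leaving £3,648.
Difference: |£2,256 − £3,648| = £1,392.

£1,392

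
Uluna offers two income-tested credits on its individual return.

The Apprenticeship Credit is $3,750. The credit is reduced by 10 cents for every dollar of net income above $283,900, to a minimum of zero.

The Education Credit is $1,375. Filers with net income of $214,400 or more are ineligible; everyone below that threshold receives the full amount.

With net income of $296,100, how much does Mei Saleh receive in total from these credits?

$2,530

Apprenticeship Credit: 10% of the $12,200 excess over $283,900 is $1,220; credit = $3,750 − $1,220 = $2,530.
Education Credit: $296,100 meets or exceeds the $214,400 cutoff, so the credit is $0.
Total: $2,530 + $0 = $2,530.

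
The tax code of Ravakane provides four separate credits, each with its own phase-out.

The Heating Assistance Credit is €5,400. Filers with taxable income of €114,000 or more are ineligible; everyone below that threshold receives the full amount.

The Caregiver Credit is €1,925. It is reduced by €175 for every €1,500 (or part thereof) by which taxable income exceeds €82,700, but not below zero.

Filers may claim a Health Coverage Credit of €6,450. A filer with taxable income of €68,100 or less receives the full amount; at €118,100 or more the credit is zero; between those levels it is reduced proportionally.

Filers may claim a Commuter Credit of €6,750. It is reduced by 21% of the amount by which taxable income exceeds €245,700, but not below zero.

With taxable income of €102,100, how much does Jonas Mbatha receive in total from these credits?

Heating Assistance Credit: €102,100 is below the €114,000 cutoff, so the full €5,400 applies.
Caregiver Credit: income exceeds €82,700 by €19,400 → 13 increments × €175 = €2,275 ≥ base, so the credit is €0.
Health Coverage Credit: €102,100 is €34,000 into a €50,000 phase-out range, leaving 16,000/50,000 of the credit: €6,450 × 16,000/50,000 = €2,064.
Commuter Credit: €102,100 is at or below the €245,700 threshold, so the full €6,750 applies.
Total: €5,400 + €0 + €2,064 + €6,750 = €14,214.

€14,214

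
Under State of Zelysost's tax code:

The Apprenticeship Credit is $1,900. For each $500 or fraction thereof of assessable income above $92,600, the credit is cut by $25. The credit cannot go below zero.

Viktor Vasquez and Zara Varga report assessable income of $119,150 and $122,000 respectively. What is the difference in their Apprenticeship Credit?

Viktor ($119,150): Apprenticeship Credit: income exceeds $92,600 by $26,550, which is 54 full-or-partial $500 increments; reduction = 54 × $25 = $1,350, leaving $550.
Zara ($122,000): Apprenticeship Credit: income exceeds $92,600 by $29,400, which is 59 full-or-partial $500 increments; reduction = 59 × $25 = $1,475, leaving $425.
Difference: |$550 − $425| = $125.

$125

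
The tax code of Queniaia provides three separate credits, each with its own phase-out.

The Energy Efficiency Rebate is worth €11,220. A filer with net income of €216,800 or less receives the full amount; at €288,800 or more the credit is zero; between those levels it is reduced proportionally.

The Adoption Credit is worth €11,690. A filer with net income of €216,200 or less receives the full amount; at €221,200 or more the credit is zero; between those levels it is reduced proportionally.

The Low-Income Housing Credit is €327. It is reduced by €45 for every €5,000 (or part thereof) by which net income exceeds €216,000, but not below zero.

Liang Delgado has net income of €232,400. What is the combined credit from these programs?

Energy Efficiency Rebate: €232,400 is €15,600 into a €72,000 phase-out range, leaving 56,400/72,000 of the credit: €11,220 × 56,400/72,000 = €8,789.
Adoption Credit: €232,400 is at or above €221,200, so the credit is €0.
Low-Income Housing Credit: income exceeds €216,000 by €16,400, which is 4 full-or-partial €5,000 increments; reduction = 4 × €45 = €180, leaving €147.
Total: €8,789 + €0 + €147 = €8,936.

€8,936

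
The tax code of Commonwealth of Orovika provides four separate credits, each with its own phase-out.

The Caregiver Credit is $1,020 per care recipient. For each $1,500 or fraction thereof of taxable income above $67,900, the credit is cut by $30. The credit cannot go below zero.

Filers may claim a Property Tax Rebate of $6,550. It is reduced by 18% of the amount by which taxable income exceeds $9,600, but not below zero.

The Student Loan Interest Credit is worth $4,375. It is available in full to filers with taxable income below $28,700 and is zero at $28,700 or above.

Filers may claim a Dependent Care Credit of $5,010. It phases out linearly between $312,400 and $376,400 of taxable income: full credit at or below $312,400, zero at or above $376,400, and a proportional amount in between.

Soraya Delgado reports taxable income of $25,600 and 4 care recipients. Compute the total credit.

Caregiver Credit: base = 4 × $1,020 = $4,080. $25,600 is at or below the $67,900 threshold, so the full $4,080 applies.
Property Tax Rebate: 18% of the $16,000 excess over $9,600 is $2,880; credit = $6,550 − $2,880 = $3,670.
Student Loan Interest Credit: $25,600 is below the $28,700 cutoff, so the full $4,375 applies.
Dependent Care Credit: $25,600 is at or below the $312,400 threshold, so the full $5,010 applies.
Total: $4,080 + $3,670 + $4,375 + $5,010 = $17,135.

$17,135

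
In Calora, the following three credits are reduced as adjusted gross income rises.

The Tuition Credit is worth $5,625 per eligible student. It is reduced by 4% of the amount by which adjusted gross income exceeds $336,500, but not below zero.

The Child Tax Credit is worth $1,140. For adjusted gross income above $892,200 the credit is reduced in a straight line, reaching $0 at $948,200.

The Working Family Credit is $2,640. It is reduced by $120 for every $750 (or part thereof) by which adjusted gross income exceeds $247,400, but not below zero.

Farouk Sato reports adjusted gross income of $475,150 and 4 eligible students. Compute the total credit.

Tuition Credit: base = 4 × $5,625 = $22,500. 4% of the $138,650 excess over $336,500 is $5,546; credit = $22,500 − $5,546 = $16,954.
Child Tax Credit: $475,150 is at or below the $892,200 threshold, so the full $1,140 applies.
Working Family Credit: income exceeds $247,400 by $227,750 → 304 increments × $120 = $36,480 ≥ base, so the credit is $0.
Total: $16,954 + $1,140 + $0 = $18,094.

$18,094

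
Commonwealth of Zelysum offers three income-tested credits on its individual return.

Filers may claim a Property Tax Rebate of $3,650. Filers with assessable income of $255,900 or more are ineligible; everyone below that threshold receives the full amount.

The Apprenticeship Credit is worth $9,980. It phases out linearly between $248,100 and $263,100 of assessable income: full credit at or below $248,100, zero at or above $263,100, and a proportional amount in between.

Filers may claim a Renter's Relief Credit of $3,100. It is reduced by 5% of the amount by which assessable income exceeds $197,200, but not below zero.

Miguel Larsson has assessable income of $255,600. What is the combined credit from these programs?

Property Tax Rebate: $255,600 is below the $255,900 cutoff, so the full $3,650 applies.
Apprenticeship Credit: $255,600 is $7,500 into a $15,000 phase-out range, leaving 7,500/15,000 of the credit: $9,980 × 7,500/15,000 = $4,990.
Renter's Relief Credit: 5% of the $58,400 excess over $197,200 is $2,920; credit = $3,100 − $2,920 = $180.
Total: $3,650 + $4,990 + $180 = $8,820.

$8,820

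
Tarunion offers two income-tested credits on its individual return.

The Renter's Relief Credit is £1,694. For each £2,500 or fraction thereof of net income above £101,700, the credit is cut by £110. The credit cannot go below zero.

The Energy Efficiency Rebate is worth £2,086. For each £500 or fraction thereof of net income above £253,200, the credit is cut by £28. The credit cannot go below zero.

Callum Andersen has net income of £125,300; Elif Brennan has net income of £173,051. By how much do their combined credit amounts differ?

£594

Callum (£125,300): Renter's Relief Credit: income exceeds £101,700 by £23,600, which is 10 full-or-partial £2,500 increments; reduction = 10 × £110 = £1,100, leaving £594. Energy Efficiency Rebate: £125,300 is at or below the £253,200 threshold, so the full £2,086 applies. total £594 + £2,086 = £2,680
Elif (£173,051): Renter's Relief Credit: income exceeds £101,700 by £71,351 → 29 increments × £110 = £3,190 ≥ base, so the credit is £0. Energy Efficiency Rebate: £173,051 is at or below the £253,200 threshold, so the full £2,086 applies. total £0 + £2,086 = £2,086
Difference: |£2,680 − £2,086| = £594.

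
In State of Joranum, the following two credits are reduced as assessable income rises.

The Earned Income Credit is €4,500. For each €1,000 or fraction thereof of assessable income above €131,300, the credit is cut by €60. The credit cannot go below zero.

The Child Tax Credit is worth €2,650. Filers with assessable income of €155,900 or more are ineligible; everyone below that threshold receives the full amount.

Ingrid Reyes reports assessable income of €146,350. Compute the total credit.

€6,190

Earned Income Credit: income exceeds €131,300 by €15,050, which is 16 full-or-partial €1,000 increments; reduction = 16 × €60 = €960, leaving €3,540.
Child Tax Credit: €146,350 is below the €155,900 cutoff, so the full €2,650 applies.
Total: €3,540 + €2,650 = €6,190.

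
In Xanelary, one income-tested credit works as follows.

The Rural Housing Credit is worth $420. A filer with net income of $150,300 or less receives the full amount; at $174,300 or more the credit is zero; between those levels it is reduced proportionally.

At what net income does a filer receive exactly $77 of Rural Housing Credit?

$77 is 77/420 of the full $420, so 343/420 of the $24,000 range has been used: income = $150,300 + $24,000 × 343/420 = $169,900.

$169,900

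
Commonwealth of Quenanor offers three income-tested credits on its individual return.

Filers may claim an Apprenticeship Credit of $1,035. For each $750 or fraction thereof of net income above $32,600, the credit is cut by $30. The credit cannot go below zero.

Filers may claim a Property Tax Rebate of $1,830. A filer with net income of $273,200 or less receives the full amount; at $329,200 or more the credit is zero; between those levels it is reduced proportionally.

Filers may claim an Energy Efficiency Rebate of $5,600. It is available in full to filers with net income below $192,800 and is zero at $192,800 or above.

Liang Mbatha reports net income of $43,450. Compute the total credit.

$8,015

Apprenticeship Credit: income exceeds $32,600 by $10,850, which is 15 full-or-partial $750 increments; reduction = 15 × $30 = $450, leaving $585.
Property Tax Rebate: $43,450 is at or below the $273,200 threshold, so the full $1,830 applies.
Energy Efficiency Rebate: $43,450 is below the $192,800 cutoff, so the full $5,600 applies.
Total: $585 + $1,830 + $5,600 = $8,015.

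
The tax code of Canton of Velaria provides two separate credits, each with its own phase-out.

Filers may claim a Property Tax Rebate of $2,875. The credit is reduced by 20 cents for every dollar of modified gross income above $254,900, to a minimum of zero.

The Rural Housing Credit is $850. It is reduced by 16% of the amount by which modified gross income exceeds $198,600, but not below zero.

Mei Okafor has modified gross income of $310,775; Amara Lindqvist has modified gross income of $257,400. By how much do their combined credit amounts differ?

Mei ($310,775): Property Tax Rebate: 20% of the $55,875 excess over $254,900 is $11,175 ≥ base, so the credit is $0. Rural Housing Credit: 16% of the $112,175 excess over $198,600 is $17,948 ≥ base, so the credit is $0. total $0 + $0 = $0
Amara ($257,400): Property Tax Rebate: 20% of the $2,500 excess over $254,900 is $500; credit = $2,875 − $500 = $2,375. Rural Housing Credit: 16% of the $58,800 excess over $198,600 is $9,408 ≥ base, so the credit is $0. total $2,375 + $0 = $2,375
Difference: |$0 − $2,375| = $2,375.

$2,375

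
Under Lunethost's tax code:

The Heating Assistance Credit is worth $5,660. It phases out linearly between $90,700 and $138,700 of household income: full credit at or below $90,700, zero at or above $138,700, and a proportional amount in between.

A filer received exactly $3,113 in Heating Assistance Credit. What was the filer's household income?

$3,113 is 3,113/5,660 of the full $5,660, so 2,547/5,660 of the $48,000 range has been used: income = $90,700 + $48,000 × 2,547/5,660 = $112,300.

$112,300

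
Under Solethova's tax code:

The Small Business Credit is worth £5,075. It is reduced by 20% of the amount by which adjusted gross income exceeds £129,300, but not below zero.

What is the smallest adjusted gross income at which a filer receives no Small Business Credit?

The credit falls by 20% of each pound above £129,300, so it reaches zero when the excess is £5,075 / 20% = £25,375: income = £129,300 + £25,375 = £154,675.

£154,675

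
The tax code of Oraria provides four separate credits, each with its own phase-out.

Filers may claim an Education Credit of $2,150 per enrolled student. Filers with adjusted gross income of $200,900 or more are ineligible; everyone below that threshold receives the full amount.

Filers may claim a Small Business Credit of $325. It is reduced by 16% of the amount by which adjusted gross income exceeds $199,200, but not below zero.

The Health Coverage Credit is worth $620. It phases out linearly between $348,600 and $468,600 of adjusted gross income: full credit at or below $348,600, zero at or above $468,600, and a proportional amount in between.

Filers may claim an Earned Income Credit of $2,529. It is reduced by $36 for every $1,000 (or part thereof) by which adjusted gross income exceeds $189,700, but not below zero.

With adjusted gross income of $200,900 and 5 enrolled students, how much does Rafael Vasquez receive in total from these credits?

$2,770

Education Credit: base = 5 × $2,150 = $10,750. $200,900 meets or exceeds the $200,900 cutoff, so the credit is $0.
Small Business Credit: 16% of the $1,700 excess over $199,200 is $272; credit = $325 − $272 = $53.
Health Coverage Credit: $200,900 is at or below the $348,600 threshold, so the full $620 applies.
Earned Income Credit: income exceeds $189,700 by $11,200, which is 12 full-or-partial $1,000 increments; reduction = 12 × $36 = $432, leaving $2,097.
Total: $0 + $53 + $620 + $2,097 = $2,770.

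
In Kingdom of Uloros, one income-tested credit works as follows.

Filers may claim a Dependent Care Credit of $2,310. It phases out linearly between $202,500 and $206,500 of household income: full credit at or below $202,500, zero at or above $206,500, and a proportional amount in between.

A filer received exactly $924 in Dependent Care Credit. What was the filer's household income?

$924 is 924/2,310 of the full $2,310, so 1,386/2,310 of the $4,000 range has been used: income = $202,500 + $4,000 × 1,386/2,310 = $204,900.

$204,900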